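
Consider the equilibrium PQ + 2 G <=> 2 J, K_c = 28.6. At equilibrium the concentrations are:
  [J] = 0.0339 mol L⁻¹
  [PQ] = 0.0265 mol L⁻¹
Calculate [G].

At equilibrium, K_c = [J]² / ([PQ]·[G]²) = 28.6.
(0.0339)² / ((0.0265)·([G])²) = 28.6
[G]² = 0.00152 ⇒ [G] = 0.0389 mol L⁻¹

[G] = 0.0389 mol L⁻¹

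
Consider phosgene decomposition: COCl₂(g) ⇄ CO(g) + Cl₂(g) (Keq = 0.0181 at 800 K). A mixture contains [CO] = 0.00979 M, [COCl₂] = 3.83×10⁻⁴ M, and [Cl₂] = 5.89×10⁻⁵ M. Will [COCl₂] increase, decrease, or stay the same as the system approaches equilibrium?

decrease

Q = [CO]·[Cl₂] / [COCl₂] = (0.00979)·(5.89×10⁻⁵) / (3.83×10⁻⁴) = 0.00151
Q = 0.00151 < Keq = 0.0181: net forward reaction.
COCl₂ is a reactant, so it decreases.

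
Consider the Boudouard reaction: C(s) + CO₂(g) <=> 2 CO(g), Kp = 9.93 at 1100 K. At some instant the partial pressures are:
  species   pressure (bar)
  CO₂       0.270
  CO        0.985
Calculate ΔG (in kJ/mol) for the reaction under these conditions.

ΔG = -9.30 kJ/mol

(C is a pure solid — omitted from Qp.)
Qp = P(CO)² / P(CO₂) = (0.985)² / (0.270) = 3.59
ΔG = RT ln(Qp/Kp) = (8.314 J mol⁻¹ K⁻¹)(1100 K) × ln(3.59/9.93)
   = (9.145 kJ/mol)(-1.017) = -9.30 kJ/mol
ΔG < 0, so the forward reaction is spontaneous (proceeds forward).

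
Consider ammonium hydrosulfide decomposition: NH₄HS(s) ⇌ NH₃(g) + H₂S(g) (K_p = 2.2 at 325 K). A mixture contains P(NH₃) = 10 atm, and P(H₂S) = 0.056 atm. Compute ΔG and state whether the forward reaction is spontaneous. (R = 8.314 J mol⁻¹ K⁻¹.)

(NH₄HS is a pure solid — omitted from Q_p.)
Q_p = P(NH₃)·P(H₂S) = (10)·(0.056) = 0.560
ΔG = RT ln(Q_p/K_p) = (8.314 J mol⁻¹ K⁻¹)(325 K) × ln(0.560/2.2)
   = (2.702 kJ/mol)(-1.368) = -3.70 kJ/mol
ΔG < 0, so the forward reaction is spontaneous (proceeds forward).

ΔG = -3.70 kJ/mol; the forward reaction is spontaneous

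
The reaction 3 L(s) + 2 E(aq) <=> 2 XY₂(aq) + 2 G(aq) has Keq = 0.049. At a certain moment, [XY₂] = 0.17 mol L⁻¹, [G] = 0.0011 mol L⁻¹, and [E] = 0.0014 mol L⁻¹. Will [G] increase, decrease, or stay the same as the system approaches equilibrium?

(L is a pure solid — omitted from Q.)
Q = [XY₂]²·[G]² / [E]² = (0.17)²·(0.0011)² / (0.0014)² = 0.018
Q = 0.018 < Keq = 0.049: net forward reaction.
G is a product, so it increases.

increase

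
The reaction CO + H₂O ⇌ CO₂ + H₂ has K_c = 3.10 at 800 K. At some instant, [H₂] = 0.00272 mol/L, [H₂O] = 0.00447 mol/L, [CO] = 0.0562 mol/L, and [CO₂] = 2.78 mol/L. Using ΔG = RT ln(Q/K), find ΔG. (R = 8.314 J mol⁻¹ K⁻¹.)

ΔG = 15.1 kJ/mol

Q_c = [CO₂]·[H₂] / ([CO]·[H₂O]) = (2.78)·(0.00272) / ((0.0562)·(0.00447)) = 30.1
ΔG = RT ln(Q_c/K_c) = (8.314 J mol⁻¹ K⁻¹)(800 K) × ln(30.1/3.10)
   = (6.651 kJ/mol)(2.273) = 15.1 kJ/mol
ΔG > 0, so the forward reaction is non-spontaneous (proceeds in reverse).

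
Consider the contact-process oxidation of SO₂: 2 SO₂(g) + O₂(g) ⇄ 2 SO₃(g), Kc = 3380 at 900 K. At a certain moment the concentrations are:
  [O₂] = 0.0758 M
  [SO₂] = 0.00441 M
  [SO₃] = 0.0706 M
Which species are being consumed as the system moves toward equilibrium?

Qc = [SO₃]² / ([SO₂]²·[O₂]) = (0.0706)² / ((0.00441)²·(0.0758)) = 3380
Qc = 3380 = Kc; the system is at equilibrium.

none (at equilibrium)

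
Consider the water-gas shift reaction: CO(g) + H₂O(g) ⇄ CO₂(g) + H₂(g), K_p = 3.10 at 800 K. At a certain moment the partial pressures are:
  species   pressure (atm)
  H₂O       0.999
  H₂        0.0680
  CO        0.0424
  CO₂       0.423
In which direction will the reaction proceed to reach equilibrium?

in the forward direction

Q_p = P(CO₂)·P(H₂) / (P(CO)·P(H₂O)) = (0.423)·(0.0680) / ((0.0424)·(0.999)) = 0.679
Q_p = 0.679 < K_p = 3.10, so the forward reaction proceeds.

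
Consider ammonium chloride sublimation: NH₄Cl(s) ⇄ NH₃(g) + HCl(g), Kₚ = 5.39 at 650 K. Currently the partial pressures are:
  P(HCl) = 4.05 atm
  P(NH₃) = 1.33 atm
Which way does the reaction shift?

at equilibrium

(NH₄Cl is a pure solid — omitted from Qₚ.)
Qₚ = P(NH₃)·P(HCl) = (1.33)·(4.05) = 5.39
Qₚ = 5.39 = Kₚ, so the system is already at equilibrium.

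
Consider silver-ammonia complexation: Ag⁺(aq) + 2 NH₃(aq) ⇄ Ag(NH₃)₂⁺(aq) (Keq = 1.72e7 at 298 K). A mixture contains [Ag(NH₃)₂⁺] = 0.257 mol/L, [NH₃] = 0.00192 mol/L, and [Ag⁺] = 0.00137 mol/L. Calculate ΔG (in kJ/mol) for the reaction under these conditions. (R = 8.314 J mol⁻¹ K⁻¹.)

ΔG = 2.69 kJ/mol

Q = [Ag(NH₃)₂⁺] / ([Ag⁺]·[NH₃]²) = (0.257) / ((0.00137)·(0.00192)²) = 5.09e7
ΔG = RT ln(Q/Keq) = (8.314 J mol⁻¹ K⁻¹)(298 K) × ln(5.09e7/1.72e7)
   = (2.478 kJ/mol)(1.085) = 2.69 kJ/mol
ΔG > 0, so the forward reaction is non-spontaneous (proceeds in reverse).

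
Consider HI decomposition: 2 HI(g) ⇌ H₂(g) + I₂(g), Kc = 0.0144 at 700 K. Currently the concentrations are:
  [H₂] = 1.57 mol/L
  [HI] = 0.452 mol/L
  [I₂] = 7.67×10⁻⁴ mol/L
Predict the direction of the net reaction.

Qc = [H₂]·[I₂] / [HI]² = (1.57)·(7.67×10⁻⁴) / (0.452)² = 0.00589
Qc = 0.00589 < Kc = 0.0144, so the forward reaction proceeds.

in the forward direction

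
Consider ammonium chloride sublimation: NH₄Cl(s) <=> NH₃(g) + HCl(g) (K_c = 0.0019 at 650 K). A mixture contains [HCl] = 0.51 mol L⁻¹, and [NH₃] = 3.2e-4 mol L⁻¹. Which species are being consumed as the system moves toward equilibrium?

NH₄Cl (reactants)

(NH₄Cl is a pure solid — omitted from Q_c.)
Q_c = [NH₃]·[HCl] = (3.2e-4)·(0.51) = 1.6e-4
Q_c = 1.6e-4 < K_c = 0.0019: net forward reaction.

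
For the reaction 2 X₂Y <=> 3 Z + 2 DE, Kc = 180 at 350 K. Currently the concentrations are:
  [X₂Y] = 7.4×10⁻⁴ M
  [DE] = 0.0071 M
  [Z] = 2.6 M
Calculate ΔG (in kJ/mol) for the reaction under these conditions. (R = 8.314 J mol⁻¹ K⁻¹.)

Qc = [Z]³·[DE]² / [X₂Y]² = (2.6)³·(0.0071)² / (7.4×10⁻⁴)² = 1620
ΔG = RT ln(Qc/Kc) = (8.314 J mol⁻¹ K⁻¹)(350 K) × ln(1620/180)
   = (2.910 kJ/mol)(2.197) = 6.39 kJ/mol
ΔG > 0, so the forward reaction is non-spontaneous (proceeds in reverse).

ΔG = 6.39 kJ/mol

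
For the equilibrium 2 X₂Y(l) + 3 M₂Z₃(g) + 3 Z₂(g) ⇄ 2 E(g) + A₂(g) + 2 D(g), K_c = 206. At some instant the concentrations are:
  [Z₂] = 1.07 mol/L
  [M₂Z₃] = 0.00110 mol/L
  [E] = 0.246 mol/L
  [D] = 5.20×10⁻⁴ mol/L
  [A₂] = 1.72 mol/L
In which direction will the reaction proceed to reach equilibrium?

(X₂Y is a pure liquid — omitted from Q_c.)
Q_c = [E]²·[A₂]·[D]² / ([M₂Z₃]³·[Z₂]³) = (0.246)²·(1.72)·(5.20×10⁻⁴)² / ((0.00110)³·(1.07)³) = 17.3
Q_c = 17.3 < K_c = 206, so the forward reaction proceeds.

toward products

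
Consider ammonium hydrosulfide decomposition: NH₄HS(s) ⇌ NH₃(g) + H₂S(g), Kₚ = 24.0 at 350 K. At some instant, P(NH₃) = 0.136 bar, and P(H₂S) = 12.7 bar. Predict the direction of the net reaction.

(NH₄HS is a pure solid — omitted from Qₚ.)
Qₚ = P(NH₃)·P(H₂S) = (0.136)·(12.7) = 1.73
Qₚ = 1.73 < Kₚ = 24.0, so the forward reaction proceeds.

forward (toward products)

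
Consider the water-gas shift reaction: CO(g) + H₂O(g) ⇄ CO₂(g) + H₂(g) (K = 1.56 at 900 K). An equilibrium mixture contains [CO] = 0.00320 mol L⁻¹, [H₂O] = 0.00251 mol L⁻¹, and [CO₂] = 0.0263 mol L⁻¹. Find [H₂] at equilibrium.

[H₂] = 4.76×10⁻⁴ mol L⁻¹

At equilibrium, K = [CO₂]·[H₂] / ([CO]·[H₂O]) = 1.56.
(0.0263)·([H₂]) / ((0.00320)·(0.00251)) = 1.56
[H₂] = 4.76×10⁻⁴ mol L⁻¹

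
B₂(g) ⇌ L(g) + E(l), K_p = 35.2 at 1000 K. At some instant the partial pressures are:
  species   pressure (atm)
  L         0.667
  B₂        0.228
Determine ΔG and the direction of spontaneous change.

(E is a pure liquid — omitted from Q_p.)
Q_p = P(L) / P(B₂) = (0.667) / (0.228) = 2.93
ΔG = RT ln(Q_p/K_p) = (8.314 J mol⁻¹ K⁻¹)(1000 K) × ln(2.93/35.2)
   = (8.314 kJ/mol)(-2.486) = -20.7 kJ/mol
ΔG < 0, so the forward reaction is spontaneous (proceeds forward).

ΔG = -20.7 kJ/mol; the forward reaction is spontaneous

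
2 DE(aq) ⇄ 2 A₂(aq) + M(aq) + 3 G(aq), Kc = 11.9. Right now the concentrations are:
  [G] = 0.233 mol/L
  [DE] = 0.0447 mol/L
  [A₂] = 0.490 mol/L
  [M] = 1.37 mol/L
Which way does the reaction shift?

forward (toward products)

Qc = [A₂]²·[M]·[G]³ / [DE]² = (0.490)²·(1.37)·(0.233)³ / (0.0447)² = 2.08
Qc = 2.08 < Kc = 11.9, so the forward reaction proceeds.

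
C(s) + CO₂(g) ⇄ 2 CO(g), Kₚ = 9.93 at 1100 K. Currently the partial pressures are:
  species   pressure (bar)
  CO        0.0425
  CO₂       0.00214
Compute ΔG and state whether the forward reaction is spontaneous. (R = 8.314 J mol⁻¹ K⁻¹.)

ΔG = -22.5 kJ/mol; the forward reaction is spontaneous

(C is a pure solid — omitted from Qₚ.)
Qₚ = P(CO)² / P(CO₂) = (0.0425)² / (0.00214) = 0.844
ΔG = RT ln(Qₚ/Kₚ) = (8.314 J mol⁻¹ K⁻¹)(1100 K) × ln(0.844/9.93)
   = (9.145 kJ/mol)(-2.465) = -22.5 kJ/mol
ΔG < 0, so the forward reaction is spontaneous (proceeds forward).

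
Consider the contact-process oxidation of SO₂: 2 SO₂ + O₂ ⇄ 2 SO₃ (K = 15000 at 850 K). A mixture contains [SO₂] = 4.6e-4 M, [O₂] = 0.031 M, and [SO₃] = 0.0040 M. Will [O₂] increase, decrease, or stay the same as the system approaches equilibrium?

decrease

Q = [SO₃]² / ([SO₂]²·[O₂]) = (0.0040)² / ((4.6e-4)²·(0.031)) = 2400
Q = 2400 < K = 15000: net forward reaction.
O₂ is a reactant, so it decreases.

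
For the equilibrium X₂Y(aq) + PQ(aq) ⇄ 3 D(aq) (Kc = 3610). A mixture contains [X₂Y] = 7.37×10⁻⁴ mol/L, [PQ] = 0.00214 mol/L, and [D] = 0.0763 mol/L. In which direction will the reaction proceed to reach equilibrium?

to the right

Qc = [D]³ / ([X₂Y]·[PQ]) = (0.0763)³ / ((7.37×10⁻⁴)·(0.00214)) = 282
Qc = 282 < Kc = 3610, so the forward reaction proceeds.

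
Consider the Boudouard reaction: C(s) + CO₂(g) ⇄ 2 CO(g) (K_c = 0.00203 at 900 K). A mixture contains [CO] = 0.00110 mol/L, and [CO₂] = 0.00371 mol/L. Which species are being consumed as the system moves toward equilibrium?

(C is a pure solid — omitted from Q_c.)
Q_c = [CO]² / [CO₂] = (0.00110)² / (0.00371) = 3.26e-4
Q_c = 3.26e-4 < K_c = 0.00203: net forward reaction.

C, CO₂ (reactants)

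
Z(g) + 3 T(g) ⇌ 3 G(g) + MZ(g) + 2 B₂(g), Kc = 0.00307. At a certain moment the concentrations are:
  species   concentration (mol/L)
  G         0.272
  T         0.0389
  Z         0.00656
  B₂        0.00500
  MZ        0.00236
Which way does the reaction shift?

Qc = [G]³·[MZ]·[B₂]² / ([Z]·[T]³) = (0.272)³·(0.00236)·(0.00500)² / ((0.00656)·(0.0389)³) = 0.00307
Qc = 0.00307 = Kc, so the system is already at equilibrium.

neither direction; the system is at equilibrium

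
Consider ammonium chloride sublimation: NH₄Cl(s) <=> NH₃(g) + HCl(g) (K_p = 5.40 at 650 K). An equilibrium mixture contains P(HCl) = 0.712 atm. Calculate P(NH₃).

P(NH₃) = 7.58 atm

(NH₄Cl is a pure solid — omitted from K_p.)
At equilibrium, K_p = P(NH₃)·P(HCl) = 5.40.
(P(NH₃))·(0.712) = 5.40
P(NH₃) = 7.58 atm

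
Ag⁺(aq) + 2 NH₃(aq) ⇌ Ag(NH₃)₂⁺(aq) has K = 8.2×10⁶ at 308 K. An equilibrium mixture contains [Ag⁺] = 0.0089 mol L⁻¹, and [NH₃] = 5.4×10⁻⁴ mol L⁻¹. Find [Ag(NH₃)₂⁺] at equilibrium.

At equilibrium, K = [Ag(NH₃)₂⁺] / ([Ag⁺]·[NH₃]²) = 8.2×10⁶.
([Ag(NH₃)₂⁺]) / ((0.0089)·(5.4×10⁻⁴)²) = 8.2×10⁶
[Ag(NH₃)₂⁺] = 0.0213 = 0.021 mol L⁻¹

[Ag(NH₃)₂⁺] = 0.021 mol L⁻¹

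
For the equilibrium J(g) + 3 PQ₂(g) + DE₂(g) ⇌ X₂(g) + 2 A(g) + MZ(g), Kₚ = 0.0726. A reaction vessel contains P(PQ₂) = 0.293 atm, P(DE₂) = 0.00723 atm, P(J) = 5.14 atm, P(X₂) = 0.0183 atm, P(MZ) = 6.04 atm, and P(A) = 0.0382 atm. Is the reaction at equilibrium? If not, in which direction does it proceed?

toward reactants

Qₚ = P(X₂)·P(A)²·P(MZ) / (P(J)·P(PQ₂)³·P(DE₂)) = (0.0183)·(0.0382)²·(6.04) / ((5.14)·(0.293)³·(0.00723)) = 0.173
Qₚ = 0.173 > Kₚ = 0.0726, so the reverse reaction proceeds.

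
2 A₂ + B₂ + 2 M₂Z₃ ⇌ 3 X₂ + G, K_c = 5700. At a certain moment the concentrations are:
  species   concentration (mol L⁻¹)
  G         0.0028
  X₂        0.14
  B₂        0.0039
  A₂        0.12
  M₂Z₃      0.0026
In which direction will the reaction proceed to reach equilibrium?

Q_c = [X₂]³·[G] / ([A₂]²·[B₂]·[M₂Z₃]²) = (0.14)³·(0.0028) / ((0.12)²·(0.0039)·(0.0026)²) = 20000
Q_c = 20000 > K_c = 5700, so the reverse reaction proceeds.

reverse (toward reactants)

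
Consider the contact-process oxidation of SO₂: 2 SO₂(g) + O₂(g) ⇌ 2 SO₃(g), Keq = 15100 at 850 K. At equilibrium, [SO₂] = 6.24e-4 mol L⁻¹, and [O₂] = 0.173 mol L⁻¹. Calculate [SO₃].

[SO₃] = 0.0319 mol L⁻¹

At equilibrium, Keq = [SO₃]² / ([SO₂]²·[O₂]) = 15100.
([SO₃])² / ((6.24e-4)²·(0.173)) = 15100
[SO₃]² = 0.00102 ⇒ [SO₃] = 0.0319 mol L⁻¹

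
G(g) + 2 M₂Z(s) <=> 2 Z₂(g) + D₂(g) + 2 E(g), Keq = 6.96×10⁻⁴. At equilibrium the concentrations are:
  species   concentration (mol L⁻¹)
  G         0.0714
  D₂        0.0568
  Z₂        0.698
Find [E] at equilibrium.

[E] = 0.0424 mol L⁻¹

(M₂Z is a pure solid — omitted from Keq.)
At equilibrium, Keq = [Z₂]²·[D₂]·[E]² / [G] = 6.96×10⁻⁴.
(0.698)²·(0.0568)·([E])² / (0.0714) = 6.96×10⁻⁴
[E]² = 0.00180 ⇒ [E] = 0.0424 mol L⁻¹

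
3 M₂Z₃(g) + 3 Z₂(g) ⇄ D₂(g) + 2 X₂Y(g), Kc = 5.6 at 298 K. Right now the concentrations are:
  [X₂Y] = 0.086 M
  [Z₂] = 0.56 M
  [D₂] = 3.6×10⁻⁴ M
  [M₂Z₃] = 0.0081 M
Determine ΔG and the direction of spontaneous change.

ΔG = 4.03 kJ/mol; the forward reaction is non-spontaneous

Qc = [D₂]·[X₂Y]² / ([M₂Z₃]³·[Z₂]³) = (3.6×10⁻⁴)·(0.086)² / ((0.0081)³·(0.56)³) = 28.5
ΔG = RT ln(Qc/Kc) = (8.314 J mol⁻¹ K⁻¹)(298 K) × ln(28.5/5.6)
   = (2.478 kJ/mol)(1.627) = 4.03 kJ/mol
ΔG > 0, so the forward reaction is non-spontaneous (proceeds in reverse).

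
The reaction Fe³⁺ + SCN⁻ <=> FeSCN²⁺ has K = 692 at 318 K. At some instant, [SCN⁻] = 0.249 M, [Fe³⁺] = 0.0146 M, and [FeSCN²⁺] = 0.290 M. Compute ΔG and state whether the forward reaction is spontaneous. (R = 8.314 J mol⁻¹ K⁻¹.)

Q = [FeSCN²⁺] / ([Fe³⁺]·[SCN⁻]) = (0.290) / ((0.0146)·(0.249)) = 79.8
ΔG = RT ln(Q/K) = (8.314 J mol⁻¹ K⁻¹)(318 K) × ln(79.8/692)
   = (2.644 kJ/mol)(-2.160) = -5.71 kJ/mol
ΔG < 0, so the forward reaction is spontaneous (proceeds forward).

ΔG = -5.71 kJ/mol; the forward reaction is spontaneous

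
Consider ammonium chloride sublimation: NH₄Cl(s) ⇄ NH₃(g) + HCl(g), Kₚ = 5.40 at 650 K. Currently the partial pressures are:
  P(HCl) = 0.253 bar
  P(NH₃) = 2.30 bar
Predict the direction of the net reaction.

(NH₄Cl is a pure solid — omitted from Qₚ.)
Qₚ = P(NH₃)·P(HCl) = (2.30)·(0.253) = 0.582
Qₚ = 0.582 < Kₚ = 5.40, so the forward reaction proceeds.

to the right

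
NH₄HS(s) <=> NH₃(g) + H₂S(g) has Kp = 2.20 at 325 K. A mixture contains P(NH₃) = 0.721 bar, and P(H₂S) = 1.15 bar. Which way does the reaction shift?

(NH₄HS is a pure solid — omitted from Qp.)
Qp = P(NH₃)·P(H₂S) = (0.721)·(1.15) = 0.829
Qp = 0.829 < Kp = 2.20, so the forward reaction proceeds.

to the right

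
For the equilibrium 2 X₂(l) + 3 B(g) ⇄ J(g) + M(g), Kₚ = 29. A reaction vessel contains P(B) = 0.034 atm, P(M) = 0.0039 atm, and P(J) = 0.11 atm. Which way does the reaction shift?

toward products

(X₂ is a pure liquid — omitted from Qₚ.)
Qₚ = P(J)·P(M) / P(B)³ = (0.11)·(0.0039) / (0.034)³ = 11
Qₚ = 11 < Kₚ = 29, so the forward reaction proceeds.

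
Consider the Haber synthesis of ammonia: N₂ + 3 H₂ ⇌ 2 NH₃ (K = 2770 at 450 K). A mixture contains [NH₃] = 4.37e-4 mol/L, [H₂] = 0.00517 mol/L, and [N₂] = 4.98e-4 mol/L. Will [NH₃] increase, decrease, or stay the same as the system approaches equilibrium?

Q = [NH₃]² / ([N₂]·[H₂]³) = (4.37e-4)² / ((4.98e-4)·(0.00517)³) = 2770
Q = 2770 = K; the system is at equilibrium.

stay the same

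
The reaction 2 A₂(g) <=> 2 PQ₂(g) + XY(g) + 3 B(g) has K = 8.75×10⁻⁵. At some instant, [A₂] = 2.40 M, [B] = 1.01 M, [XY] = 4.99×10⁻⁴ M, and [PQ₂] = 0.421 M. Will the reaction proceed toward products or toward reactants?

Q = [PQ₂]²·[XY]·[B]³ / [A₂]² = (0.421)²·(4.99×10⁻⁴)·(1.01)³ / (2.40)² = 1.58×10⁻⁵
Q = 1.58×10⁻⁵ < K = 8.75×10⁻⁵, so the forward reaction proceeds.

forward (toward products)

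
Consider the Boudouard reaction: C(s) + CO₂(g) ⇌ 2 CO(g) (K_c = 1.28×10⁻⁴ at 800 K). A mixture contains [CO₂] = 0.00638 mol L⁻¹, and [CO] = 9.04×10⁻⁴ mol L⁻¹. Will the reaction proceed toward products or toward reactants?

at equilibrium

(C is a pure solid — omitted from Q_c.)
Q_c = [CO]² / [CO₂] = (9.04×10⁻⁴)² / (0.00638) = 1.28×10⁻⁴
Q_c = 1.28×10⁻⁴ = K_c, so the system is already at equilibrium.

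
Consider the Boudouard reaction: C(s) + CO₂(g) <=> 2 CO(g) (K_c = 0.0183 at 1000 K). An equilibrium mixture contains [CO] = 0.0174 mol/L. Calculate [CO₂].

[CO₂] = 0.0165 mol/L

(C is a pure solid — omitted from K_c.)
At equilibrium, K_c = [CO]² / [CO₂] = 0.0183.
(0.0174)² / ([CO₂]) = 0.0183
[CO₂] = 0.0165 mol/L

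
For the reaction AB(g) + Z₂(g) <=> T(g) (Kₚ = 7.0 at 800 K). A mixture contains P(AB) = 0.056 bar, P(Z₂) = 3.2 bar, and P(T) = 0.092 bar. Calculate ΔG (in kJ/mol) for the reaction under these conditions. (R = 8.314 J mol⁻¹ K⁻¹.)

ΔG = -17.4 kJ/mol

Qₚ = P(T) / (P(AB)·P(Z₂)) = (0.092) / ((0.056)·(3.2)) = 0.513
ΔG = RT ln(Qₚ/Kₚ) = (8.314 J mol⁻¹ K⁻¹)(800 K) × ln(0.513/7.0)
   = (6.651 kJ/mol)(-2.613) = -17.4 kJ/mol
ΔG < 0, so the forward reaction is spontaneous (proceeds forward).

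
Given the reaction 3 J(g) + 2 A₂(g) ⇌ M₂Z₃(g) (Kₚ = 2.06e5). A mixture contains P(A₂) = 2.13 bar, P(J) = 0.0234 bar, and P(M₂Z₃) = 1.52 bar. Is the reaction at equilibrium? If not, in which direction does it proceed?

in the forward direction

Qₚ = P(M₂Z₃) / (P(J)³·P(A₂)²) = (1.52) / ((0.0234)³·(2.13)²) = 26100
Qₚ = 26100 < Kₚ = 2.06e5, so the forward reaction proceeds.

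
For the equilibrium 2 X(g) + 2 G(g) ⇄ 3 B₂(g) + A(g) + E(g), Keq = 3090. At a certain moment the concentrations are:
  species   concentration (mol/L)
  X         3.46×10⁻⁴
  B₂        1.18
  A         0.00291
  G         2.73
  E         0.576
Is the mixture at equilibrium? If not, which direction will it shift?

Q = [B₂]³·[A]·[E] / ([X]²·[G]²) = (1.18)³·(0.00291)·(0.576) / ((3.46×10⁻⁴)²·(2.73)²) = 3090
Q = 3090 = Keq; the system is at equilibrium.

yes, at equilibrium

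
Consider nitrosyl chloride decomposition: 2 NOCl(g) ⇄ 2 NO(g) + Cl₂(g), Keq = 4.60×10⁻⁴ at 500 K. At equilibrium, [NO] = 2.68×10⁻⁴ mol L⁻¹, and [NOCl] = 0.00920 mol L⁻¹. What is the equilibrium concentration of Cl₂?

At equilibrium, Keq = [NO]²·[Cl₂] / [NOCl]² = 4.60×10⁻⁴.
(2.68×10⁻⁴)²·([Cl₂]) / (0.00920)² = 4.60×10⁻⁴
[Cl₂] = 0.542 mol L⁻¹

[Cl₂] = 0.542 mol L⁻¹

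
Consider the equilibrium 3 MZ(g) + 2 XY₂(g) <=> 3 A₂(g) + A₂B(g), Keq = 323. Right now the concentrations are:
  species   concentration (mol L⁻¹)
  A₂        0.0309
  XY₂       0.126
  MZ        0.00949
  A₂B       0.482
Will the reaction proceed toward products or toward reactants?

reverse (toward reactants)

Q = [A₂]³·[A₂B] / ([MZ]³·[XY₂]²) = (0.0309)³·(0.482) / ((0.00949)³·(0.126)²) = 1050
Q = 1050 > Keq = 323, so the reverse reaction proceeds.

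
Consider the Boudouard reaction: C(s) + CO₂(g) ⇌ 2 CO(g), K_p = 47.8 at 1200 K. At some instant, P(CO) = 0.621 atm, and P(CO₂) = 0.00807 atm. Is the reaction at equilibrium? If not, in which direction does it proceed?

neither direction; the system is at equilibrium

(C is a pure solid — omitted from Q_p.)
Q_p = P(CO)² / P(CO₂) = (0.621)² / (0.00807) = 47.8
Q_p = 47.8 = K_p, so the system is already at equilibrium.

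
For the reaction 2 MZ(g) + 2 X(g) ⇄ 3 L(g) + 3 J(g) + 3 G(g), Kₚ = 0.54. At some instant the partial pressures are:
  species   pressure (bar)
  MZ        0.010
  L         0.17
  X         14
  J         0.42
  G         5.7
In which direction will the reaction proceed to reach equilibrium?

Qₚ = P(L)³·P(J)³·P(G)³ / (P(MZ)²·P(X)²) = (0.17)³·(0.42)³·(5.7)³ / ((0.010)²·(14)²) = 3.4
Qₚ = 3.4 > Kₚ = 0.54, so the reverse reaction proceeds.

in the reverse direction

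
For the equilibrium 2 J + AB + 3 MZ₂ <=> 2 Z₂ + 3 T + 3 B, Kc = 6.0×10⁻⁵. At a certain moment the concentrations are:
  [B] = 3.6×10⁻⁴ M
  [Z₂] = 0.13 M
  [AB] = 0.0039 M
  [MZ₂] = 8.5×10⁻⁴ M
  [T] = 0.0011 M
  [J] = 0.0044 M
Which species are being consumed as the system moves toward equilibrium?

Qc = [Z₂]²·[T]³·[B]³ / ([J]²·[AB]·[MZ₂]³) = (0.13)²·(0.0011)³·(3.6×10⁻⁴)³ / ((0.0044)²·(0.0039)·(8.5×10⁻⁴)³) = 2.3×10⁻⁵
Qc = 2.3×10⁻⁵ < Kc = 6.0×10⁻⁵: net forward reaction.

J, AB, MZ₂ (reactants)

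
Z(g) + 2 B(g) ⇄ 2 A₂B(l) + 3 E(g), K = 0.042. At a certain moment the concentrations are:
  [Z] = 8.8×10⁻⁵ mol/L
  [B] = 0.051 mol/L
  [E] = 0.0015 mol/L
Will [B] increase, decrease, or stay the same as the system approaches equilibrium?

(A₂B is a pure liquid — omitted from Q.)
Q = [E]³ / ([Z]·[B]²) = (0.0015)³ / ((8.8×10⁻⁵)·(0.051)²) = 0.015
Q = 0.015 < K = 0.042: net forward reaction.
B is a reactant, so it decreases.

decrease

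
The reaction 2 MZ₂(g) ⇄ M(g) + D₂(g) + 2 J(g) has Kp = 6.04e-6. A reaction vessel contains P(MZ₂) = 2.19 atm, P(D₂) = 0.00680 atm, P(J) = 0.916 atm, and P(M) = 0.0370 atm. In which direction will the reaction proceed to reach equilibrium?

Qp = P(M)·P(D₂)·P(J)² / P(MZ₂)² = (0.0370)·(0.00680)·(0.916)² / (2.19)² = 4.40e-5
Qp = 4.40e-5 > Kp = 6.04e-6, so the reverse reaction proceeds.

reverse (toward reactants)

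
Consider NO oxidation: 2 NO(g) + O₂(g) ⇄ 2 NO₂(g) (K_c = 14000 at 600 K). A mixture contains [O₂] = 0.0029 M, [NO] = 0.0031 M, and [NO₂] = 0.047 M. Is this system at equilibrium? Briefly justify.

no; Q > K, reaction proceeds in reverse

Q_c = [NO₂]² / ([NO]²·[O₂]) = (0.047)² / ((0.0031)²·(0.0029)) = 79000
Q_c = 79000 > K_c = 14000: net reverse reaction.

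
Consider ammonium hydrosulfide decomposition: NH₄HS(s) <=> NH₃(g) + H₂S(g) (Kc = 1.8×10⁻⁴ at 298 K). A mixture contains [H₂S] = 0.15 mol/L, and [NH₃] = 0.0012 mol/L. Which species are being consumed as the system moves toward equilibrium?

none (at equilibrium)

(NH₄HS is a pure solid — omitted from Qc.)
Qc = [NH₃]·[H₂S] = (0.0012)·(0.15) = 1.8×10⁻⁴
Qc = 1.8×10⁻⁴ = Kc; the system is at equilibrium.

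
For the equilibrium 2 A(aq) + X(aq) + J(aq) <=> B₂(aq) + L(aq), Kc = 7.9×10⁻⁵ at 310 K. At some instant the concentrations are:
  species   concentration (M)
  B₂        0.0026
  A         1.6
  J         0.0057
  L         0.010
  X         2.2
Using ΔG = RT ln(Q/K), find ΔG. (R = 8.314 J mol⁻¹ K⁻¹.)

Qc = [B₂]·[L] / ([A]²·[X]·[J]) = (0.0026)·(0.010) / ((1.6)²·(2.2)·(0.0057)) = 8.10×10⁻⁴
ΔG = RT ln(Qc/Kc) = (8.314 J mol⁻¹ K⁻¹)(310 K) × ln(8.10×10⁻⁴/7.9×10⁻⁵)
   = (2.577 kJ/mol)(2.328) = 6.00 kJ/mol
ΔG > 0, so the forward reaction is non-spontaneous (proceeds in reverse).

ΔG = 6.00 kJ/mol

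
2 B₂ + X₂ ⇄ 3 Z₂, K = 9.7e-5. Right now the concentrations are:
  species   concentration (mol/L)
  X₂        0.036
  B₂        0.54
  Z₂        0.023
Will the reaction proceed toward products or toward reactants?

Q = [Z₂]³ / ([B₂]²·[X₂]) = (0.023)³ / ((0.54)²·(0.036)) = 0.0012
Q = 0.0012 > K = 9.7e-5, so the reverse reaction proceeds.

toward reactants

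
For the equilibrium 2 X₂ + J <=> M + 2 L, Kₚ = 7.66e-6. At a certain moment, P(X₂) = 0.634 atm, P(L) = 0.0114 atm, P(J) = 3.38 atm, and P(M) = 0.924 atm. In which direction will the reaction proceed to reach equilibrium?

Qₚ = P(M)·P(L)² / (P(X₂)²·P(J)) = (0.924)·(0.0114)² / ((0.634)²·(3.38)) = 8.84e-5
Qₚ = 8.84e-5 > Kₚ = 7.66e-6, so the reverse reaction proceeds.

reverse (toward reactants)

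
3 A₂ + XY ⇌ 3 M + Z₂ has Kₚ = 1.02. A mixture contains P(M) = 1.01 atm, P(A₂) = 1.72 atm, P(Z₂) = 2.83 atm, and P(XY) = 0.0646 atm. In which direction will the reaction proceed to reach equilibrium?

toward reactants

Qₚ = P(M)³·P(Z₂) / (P(A₂)³·P(XY)) = (1.01)³·(2.83) / ((1.72)³·(0.0646)) = 8.87
Qₚ = 8.87 > Kₚ = 1.02, so the reverse reaction proceeds.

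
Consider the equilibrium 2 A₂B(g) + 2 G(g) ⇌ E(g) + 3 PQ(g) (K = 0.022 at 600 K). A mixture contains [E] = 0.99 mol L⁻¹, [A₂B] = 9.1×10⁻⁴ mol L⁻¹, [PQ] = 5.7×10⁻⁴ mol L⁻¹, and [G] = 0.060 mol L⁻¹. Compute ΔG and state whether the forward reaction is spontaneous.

Q = [E]·[PQ]³ / ([A₂B]²·[G]²) = (0.99)·(5.7×10⁻⁴)³ / ((9.1×10⁻⁴)²·(0.060)²) = 0.0615
ΔG = RT ln(Q/K) = (8.314 J mol⁻¹ K⁻¹)(600 K) × ln(0.0615/0.022)
   = (4.988 kJ/mol)(1.028) = 5.13 kJ/mol
ΔG > 0, so the forward reaction is non-spontaneous (proceeds in reverse).

ΔG = 5.13 kJ/mol; the forward reaction is non-spontaneous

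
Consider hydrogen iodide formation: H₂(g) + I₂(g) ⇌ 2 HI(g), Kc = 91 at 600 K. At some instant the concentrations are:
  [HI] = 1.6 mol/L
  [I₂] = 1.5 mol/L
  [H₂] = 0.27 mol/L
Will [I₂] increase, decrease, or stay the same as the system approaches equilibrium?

decrease

Qc = [HI]² / ([H₂]·[I₂]) = (1.6)² / ((0.27)·(1.5)) = 6.3
Qc = 6.3 < Kc = 91: net forward reaction.
I₂ is a reactant, so it decreases.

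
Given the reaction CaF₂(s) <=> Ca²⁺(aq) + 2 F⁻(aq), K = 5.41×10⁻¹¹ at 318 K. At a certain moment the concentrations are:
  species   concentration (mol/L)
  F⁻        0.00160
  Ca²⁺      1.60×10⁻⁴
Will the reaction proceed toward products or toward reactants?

(CaF₂ is a pure solid — omitted from Q.)
Q = [Ca²⁺]·[F⁻]² = (1.60×10⁻⁴)·(0.00160)² = 4.10×10⁻¹⁰
Q = 4.10×10⁻¹⁰ > K = 5.41×10⁻¹¹, so the reverse reaction proceeds.

in the reverse direction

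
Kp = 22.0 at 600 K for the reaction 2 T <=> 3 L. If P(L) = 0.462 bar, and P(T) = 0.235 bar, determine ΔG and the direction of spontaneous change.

ΔG = -12.5 kJ/mol; the forward reaction is spontaneous

Qp = P(L)³ / P(T)² = (0.462)³ / (0.235)² = 1.79
ΔG = RT ln(Qp/Kp) = (8.314 J mol⁻¹ K⁻¹)(600 K) × ln(1.79/22.0)
   = (4.988 kJ/mol)(-2.509) = -12.5 kJ/mol
ΔG < 0, so the forward reaction is spontaneous (proceeds forward).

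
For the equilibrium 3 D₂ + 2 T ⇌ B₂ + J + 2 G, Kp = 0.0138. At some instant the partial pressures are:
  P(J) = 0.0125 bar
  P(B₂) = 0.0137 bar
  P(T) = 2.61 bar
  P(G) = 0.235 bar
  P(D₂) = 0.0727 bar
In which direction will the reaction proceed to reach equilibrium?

in the forward direction

Qp = P(B₂)·P(J)·P(G)² / (P(D₂)³·P(T)²) = (0.0137)·(0.0125)·(0.235)² / ((0.0727)³·(2.61)²) = 0.00361
Qp = 0.00361 < Kp = 0.0138, so the forward reaction proceeds.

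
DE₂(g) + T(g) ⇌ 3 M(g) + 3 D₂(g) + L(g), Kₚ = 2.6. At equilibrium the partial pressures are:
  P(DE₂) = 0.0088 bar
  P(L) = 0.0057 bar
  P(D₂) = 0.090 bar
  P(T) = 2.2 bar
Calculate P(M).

At equilibrium, Kₚ = P(M)³·P(D₂)³·P(L) / (P(DE₂)·P(T)) = 2.6.
(P(M))³·(0.090)³·(0.0057) / ((0.0088)·(2.2)) = 2.6
P(M)³ = 12100 ⇒ P(M) = 23 bar

P(M) = 23 bar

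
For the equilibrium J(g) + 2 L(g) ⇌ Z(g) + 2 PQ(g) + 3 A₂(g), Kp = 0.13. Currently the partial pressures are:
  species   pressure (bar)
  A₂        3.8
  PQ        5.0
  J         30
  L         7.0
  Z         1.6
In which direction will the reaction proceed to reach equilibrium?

reverse (toward reactants)

Qp = P(Z)·P(PQ)²·P(A₂)³ / (P(J)·P(L)²) = (1.6)·(5.0)²·(3.8)³ / ((30)·(7.0)²) = 1.5
Qp = 1.5 > Kp = 0.13, so the reverse reaction proceeds.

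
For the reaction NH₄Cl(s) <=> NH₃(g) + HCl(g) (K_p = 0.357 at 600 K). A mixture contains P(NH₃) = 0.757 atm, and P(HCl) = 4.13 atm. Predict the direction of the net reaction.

(NH₄Cl is a pure solid — omitted from Q_p.)
Q_p = P(NH₃)·P(HCl) = (0.757)·(4.13) = 3.13
Q_p = 3.13 > K_p = 0.357, so the reverse reaction proceeds.

to the left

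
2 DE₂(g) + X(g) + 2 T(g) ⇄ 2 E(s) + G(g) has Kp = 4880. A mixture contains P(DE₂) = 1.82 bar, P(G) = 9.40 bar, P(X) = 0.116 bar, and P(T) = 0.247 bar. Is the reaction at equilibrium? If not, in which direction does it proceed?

in the forward direction

(E is a pure solid — omitted from Qp.)
Qp = P(G) / (P(DE₂)²·P(X)·P(T)²) = (9.40) / ((1.82)²·(0.116)·(0.247)²) = 401
Qp = 401 < Kp = 4880, so the forward reaction proceeds.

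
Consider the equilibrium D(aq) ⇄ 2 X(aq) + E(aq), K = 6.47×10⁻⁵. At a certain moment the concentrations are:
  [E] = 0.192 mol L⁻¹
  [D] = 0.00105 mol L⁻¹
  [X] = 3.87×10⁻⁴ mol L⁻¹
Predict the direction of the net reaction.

to the right

Q = [X]²·[E] / [D] = (3.87×10⁻⁴)²·(0.192) / (0.00105) = 2.74×10⁻⁵
Q = 2.74×10⁻⁵ < K = 6.47×10⁻⁵, so the forward reaction proceeds.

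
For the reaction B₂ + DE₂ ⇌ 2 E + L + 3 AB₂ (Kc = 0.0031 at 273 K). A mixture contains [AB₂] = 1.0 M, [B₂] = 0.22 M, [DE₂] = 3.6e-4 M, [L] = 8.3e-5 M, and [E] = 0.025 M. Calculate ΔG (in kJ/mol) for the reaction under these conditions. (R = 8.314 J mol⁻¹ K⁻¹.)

ΔG = -3.53 kJ/mol

Qc = [E]²·[L]·[AB₂]³ / ([B₂]·[DE₂]) = (0.025)²·(8.3e-5)·(1.0)³ / ((0.22)·(3.6e-4)) = 6.55e-4
ΔG = RT ln(Qc/Kc) = (8.314 J mol⁻¹ K⁻¹)(273 K) × ln(6.55e-4/0.0031)
   = (2.270 kJ/mol)(-1.555) = -3.53 kJ/mol
ΔG < 0, so the forward reaction is spontaneous (proceeds forward).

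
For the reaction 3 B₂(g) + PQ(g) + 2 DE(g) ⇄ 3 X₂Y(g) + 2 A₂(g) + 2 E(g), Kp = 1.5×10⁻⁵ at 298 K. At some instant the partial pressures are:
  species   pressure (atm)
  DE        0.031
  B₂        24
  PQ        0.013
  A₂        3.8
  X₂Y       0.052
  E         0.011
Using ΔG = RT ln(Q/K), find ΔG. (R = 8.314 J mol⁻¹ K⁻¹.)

ΔG = -5.84 kJ/mol

Qp = P(X₂Y)³·P(A₂)²·P(E)² / (P(B₂)³·P(PQ)·P(DE)²) = (0.052)³·(3.8)²·(0.011)² / ((24)³·(0.013)·(0.031)²) = 1.42×10⁻⁶
ΔG = RT ln(Qp/Kp) = (8.314 J mol⁻¹ K⁻¹)(298 K) × ln(1.42×10⁻⁶/1.5×10⁻⁵)
   = (2.478 kJ/mol)(-2.357) = -5.84 kJ/mol
ΔG < 0, so the forward reaction is spontaneous (proceeds forward).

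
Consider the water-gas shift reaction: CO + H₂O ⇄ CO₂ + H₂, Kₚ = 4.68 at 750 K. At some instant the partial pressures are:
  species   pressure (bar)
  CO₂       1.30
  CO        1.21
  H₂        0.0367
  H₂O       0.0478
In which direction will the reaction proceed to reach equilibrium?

Qₚ = P(CO₂)·P(H₂) / (P(CO)·P(H₂O)) = (1.30)·(0.0367) / ((1.21)·(0.0478)) = 0.825
Qₚ = 0.825 < Kₚ = 4.68, so the forward reaction proceeds.

to the right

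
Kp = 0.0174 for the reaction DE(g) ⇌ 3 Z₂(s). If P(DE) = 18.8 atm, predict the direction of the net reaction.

in the reverse direction

(Z₂ is a pure solid — omitted from Qp.)
Qp = 1 / P(DE) = 1 / (18.8) = 0.0532
Qp = 0.0532 > Kp = 0.0174, so the reverse reaction proceeds.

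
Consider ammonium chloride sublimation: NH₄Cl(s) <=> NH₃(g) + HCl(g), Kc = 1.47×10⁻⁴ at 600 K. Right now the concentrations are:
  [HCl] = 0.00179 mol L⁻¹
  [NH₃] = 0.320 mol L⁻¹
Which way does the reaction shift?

(NH₄Cl is a pure solid — omitted from Qc.)
Qc = [NH₃]·[HCl] = (0.320)·(0.00179) = 5.73×10⁻⁴
Qc = 5.73×10⁻⁴ > Kc = 1.47×10⁻⁴, so the reverse reaction proceeds.

in the reverse direction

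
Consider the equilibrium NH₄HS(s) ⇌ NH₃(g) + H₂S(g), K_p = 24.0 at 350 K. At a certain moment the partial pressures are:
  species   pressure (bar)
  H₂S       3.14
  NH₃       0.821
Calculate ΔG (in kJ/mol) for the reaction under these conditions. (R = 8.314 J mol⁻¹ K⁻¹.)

(NH₄HS is a pure solid — omitted from Q_p.)
Q_p = P(NH₃)·P(H₂S) = (0.821)·(3.14) = 2.58
ΔG = RT ln(Q_p/K_p) = (8.314 J mol⁻¹ K⁻¹)(350 K) × ln(2.58/24.0)
   = (2.910 kJ/mol)(-2.230) = -6.49 kJ/mol
ΔG < 0, so the forward reaction is spontaneous (proceeds forward).

ΔG = -6.49 kJ/mol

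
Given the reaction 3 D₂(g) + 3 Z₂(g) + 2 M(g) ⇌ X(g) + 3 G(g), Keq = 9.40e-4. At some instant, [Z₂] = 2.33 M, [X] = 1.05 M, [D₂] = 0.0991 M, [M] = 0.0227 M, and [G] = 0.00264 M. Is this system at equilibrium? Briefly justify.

Q = [X]·[G]³ / ([D₂]³·[Z₂]³·[M]²) = (1.05)·(0.00264)³ / ((0.0991)³·(2.33)³·(0.0227)²) = 0.00305
Q = 0.00305 > Keq = 9.40e-4: net reverse reaction.

no; Q > K, reaction proceeds in reverse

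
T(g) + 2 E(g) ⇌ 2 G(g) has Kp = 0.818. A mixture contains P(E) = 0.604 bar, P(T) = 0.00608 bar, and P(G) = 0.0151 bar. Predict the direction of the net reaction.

Qp = P(G)² / (P(T)·P(E)²) = (0.0151)² / ((0.00608)·(0.604)²) = 0.103
Qp = 0.103 < Kp = 0.818, so the forward reaction proceeds.

forward (toward products)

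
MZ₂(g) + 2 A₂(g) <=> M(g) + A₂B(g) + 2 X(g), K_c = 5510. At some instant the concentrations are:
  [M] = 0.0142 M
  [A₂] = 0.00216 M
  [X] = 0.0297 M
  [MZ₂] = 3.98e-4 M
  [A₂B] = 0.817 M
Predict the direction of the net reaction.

Q_c = [M]·[A₂B]·[X]² / ([MZ₂]·[A₂]²) = (0.0142)·(0.817)·(0.0297)² / ((3.98e-4)·(0.00216)²) = 5510
Q_c = 5510 = K_c, so the system is already at equilibrium.

neither direction; the system is at equilibrium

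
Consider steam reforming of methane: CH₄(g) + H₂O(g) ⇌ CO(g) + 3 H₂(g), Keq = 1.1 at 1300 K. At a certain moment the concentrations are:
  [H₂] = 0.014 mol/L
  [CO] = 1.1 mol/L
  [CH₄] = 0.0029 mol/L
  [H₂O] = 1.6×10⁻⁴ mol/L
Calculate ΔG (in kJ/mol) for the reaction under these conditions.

Q = [CO]·[H₂]³ / ([CH₄]·[H₂O]) = (1.1)·(0.014)³ / ((0.0029)·(1.6×10⁻⁴)) = 6.51
ΔG = RT ln(Q/Keq) = (8.314 J mol⁻¹ K⁻¹)(1300 K) × ln(6.51/1.1)
   = (10.81 kJ/mol)(1.778) = 19.2 kJ/mol
ΔG > 0, so the forward reaction is non-spontaneous (proceeds in reverse).

ΔG = 19.2 kJ/mol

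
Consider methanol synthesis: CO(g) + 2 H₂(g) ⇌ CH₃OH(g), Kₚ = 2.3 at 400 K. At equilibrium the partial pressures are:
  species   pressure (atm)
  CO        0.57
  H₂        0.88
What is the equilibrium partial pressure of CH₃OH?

At equilibrium, Kₚ = P(CH₃OH) / (P(CO)·P(H₂)²) = 2.3.
(P(CH₃OH)) / ((0.57)·(0.88)²) = 2.3
P(CH₃OH) = 1.02 = 1.0 atm

P(CH₃OH) = 1.0 atm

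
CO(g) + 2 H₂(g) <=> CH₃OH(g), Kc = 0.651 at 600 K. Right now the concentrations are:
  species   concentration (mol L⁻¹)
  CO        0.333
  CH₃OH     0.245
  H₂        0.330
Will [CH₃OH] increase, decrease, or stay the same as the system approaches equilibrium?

decrease

Qc = [CH₃OH] / ([CO]·[H₂]²) = (0.245) / ((0.333)·(0.330)²) = 6.76
Qc = 6.76 > Kc = 0.651: net reverse reaction.
CH₃OH is a product, so it decreases.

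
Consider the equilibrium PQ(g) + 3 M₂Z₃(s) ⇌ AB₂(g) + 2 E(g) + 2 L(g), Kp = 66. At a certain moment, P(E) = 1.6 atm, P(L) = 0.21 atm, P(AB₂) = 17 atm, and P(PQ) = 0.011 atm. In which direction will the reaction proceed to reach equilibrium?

toward reactants

(M₂Z₃ is a pure solid — omitted from Qp.)
Qp = P(AB₂)·P(E)²·P(L)² / P(PQ) = (17)·(1.6)²·(0.21)² / (0.011) = 170
Qp = 170 > Kp = 66, so the reverse reaction proceeds.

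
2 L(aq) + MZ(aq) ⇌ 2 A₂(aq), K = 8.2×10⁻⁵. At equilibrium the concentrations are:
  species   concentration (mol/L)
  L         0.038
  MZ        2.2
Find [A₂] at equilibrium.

[A₂] = 5.1×10⁻⁴ mol/L

At equilibrium, K = [A₂]² / ([L]²·[MZ]) = 8.2×10⁻⁵.
([A₂])² / ((0.038)²·(2.2)) = 8.2×10⁻⁵
[A₂]² = 2.60×10⁻⁷ ⇒ [A₂] = 5.1×10⁻⁴ mol/L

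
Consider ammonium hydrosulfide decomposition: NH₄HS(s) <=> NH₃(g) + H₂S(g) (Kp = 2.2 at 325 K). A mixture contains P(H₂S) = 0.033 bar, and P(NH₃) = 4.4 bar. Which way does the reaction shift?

(NH₄HS is a pure solid — omitted from Qp.)
Qp = P(NH₃)·P(H₂S) = (4.4)·(0.033) = 0.15
Qp = 0.15 < Kp = 2.2, so the forward reaction proceeds.

in the forward direction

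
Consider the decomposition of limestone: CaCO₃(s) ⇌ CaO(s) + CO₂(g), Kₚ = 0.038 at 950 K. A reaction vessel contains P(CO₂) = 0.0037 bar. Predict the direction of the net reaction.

(CaCO₃, CaO are pure solids — omitted from Qₚ.)
Qₚ = P(CO₂) = 0.0037
Qₚ = 0.0037 < Kₚ = 0.038, so the forward reaction proceeds.

to the right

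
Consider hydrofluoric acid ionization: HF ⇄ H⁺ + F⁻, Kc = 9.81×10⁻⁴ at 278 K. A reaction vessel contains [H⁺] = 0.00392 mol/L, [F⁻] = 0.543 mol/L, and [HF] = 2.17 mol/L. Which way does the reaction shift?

at equilibrium

Qc = [H⁺]·[F⁻] / [HF] = (0.00392)·(0.543) / (2.17) = 9.81×10⁻⁴
Qc = 9.81×10⁻⁴ = Kc, so the system is already at equilibrium.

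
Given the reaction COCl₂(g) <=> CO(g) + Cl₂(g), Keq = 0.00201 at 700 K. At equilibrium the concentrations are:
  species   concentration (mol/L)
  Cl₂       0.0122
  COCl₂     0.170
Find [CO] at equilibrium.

At equilibrium, Keq = [CO]·[Cl₂] / [COCl₂] = 0.00201.
([CO])·(0.0122) / (0.170) = 0.00201
[CO] = 0.0280 mol/L

[CO] = 0.0280 mol/L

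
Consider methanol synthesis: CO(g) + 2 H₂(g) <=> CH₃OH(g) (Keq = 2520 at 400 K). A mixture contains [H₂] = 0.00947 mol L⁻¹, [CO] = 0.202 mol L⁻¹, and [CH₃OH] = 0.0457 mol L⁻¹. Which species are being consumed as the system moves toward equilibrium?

none (at equilibrium)

Q = [CH₃OH] / ([CO]·[H₂]²) = (0.0457) / ((0.202)·(0.00947)²) = 2520
Q = 2520 = Keq; the system is at equilibrium.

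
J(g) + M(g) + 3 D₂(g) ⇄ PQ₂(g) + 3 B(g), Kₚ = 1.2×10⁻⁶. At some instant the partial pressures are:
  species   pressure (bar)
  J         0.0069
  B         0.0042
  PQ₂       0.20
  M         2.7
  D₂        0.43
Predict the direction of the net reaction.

toward reactants

Qₚ = P(PQ₂)·P(B)³ / (P(J)·P(M)·P(D₂)³) = (0.20)·(0.0042)³ / ((0.0069)·(2.7)·(0.43)³) = 1.0×10⁻⁵
Qₚ = 1.0×10⁻⁵ > Kₚ = 1.2×10⁻⁶, so the reverse reaction proceeds.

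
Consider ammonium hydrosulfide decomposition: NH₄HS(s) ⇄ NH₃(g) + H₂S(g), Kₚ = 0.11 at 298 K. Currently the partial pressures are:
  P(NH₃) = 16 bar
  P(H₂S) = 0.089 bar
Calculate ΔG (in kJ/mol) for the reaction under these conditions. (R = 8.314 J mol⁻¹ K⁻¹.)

ΔG = 6.34 kJ/mol

(NH₄HS is a pure solid — omitted from Qₚ.)
Qₚ = P(NH₃)·P(H₂S) = (16)·(0.089) = 1.42
ΔG = RT ln(Qₚ/Kₚ) = (8.314 J mol⁻¹ K⁻¹)(298 K) × ln(1.42/0.11)
   = (2.478 kJ/mol)(2.558) = 6.34 kJ/mol
ΔG > 0, so the forward reaction is non-spontaneous (proceeds in reverse).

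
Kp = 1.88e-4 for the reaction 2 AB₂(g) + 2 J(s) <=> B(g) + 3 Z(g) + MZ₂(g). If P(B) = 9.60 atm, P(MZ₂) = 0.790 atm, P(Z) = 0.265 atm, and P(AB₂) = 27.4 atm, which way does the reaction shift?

(J is a pure solid — omitted from Qp.)
Qp = P(B)·P(Z)³·P(MZ₂) / P(AB₂)² = (9.60)·(0.265)³·(0.790) / (27.4)² = 1.88e-4
Qp = 1.88e-4 = Kp, so the system is already at equilibrium.

at equilibrium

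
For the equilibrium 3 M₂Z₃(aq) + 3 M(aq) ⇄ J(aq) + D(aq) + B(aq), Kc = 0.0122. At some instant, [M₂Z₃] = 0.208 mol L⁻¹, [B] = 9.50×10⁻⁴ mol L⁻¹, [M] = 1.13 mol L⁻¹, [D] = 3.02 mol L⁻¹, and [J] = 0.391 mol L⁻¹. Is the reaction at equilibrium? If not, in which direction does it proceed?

Qc = [J]·[D]·[B] / ([M₂Z₃]³·[M]³) = (0.391)·(3.02)·(9.50×10⁻⁴) / ((0.208)³·(1.13)³) = 0.0864
Qc = 0.0864 > Kc = 0.0122, so the reverse reaction proceeds.

to the left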